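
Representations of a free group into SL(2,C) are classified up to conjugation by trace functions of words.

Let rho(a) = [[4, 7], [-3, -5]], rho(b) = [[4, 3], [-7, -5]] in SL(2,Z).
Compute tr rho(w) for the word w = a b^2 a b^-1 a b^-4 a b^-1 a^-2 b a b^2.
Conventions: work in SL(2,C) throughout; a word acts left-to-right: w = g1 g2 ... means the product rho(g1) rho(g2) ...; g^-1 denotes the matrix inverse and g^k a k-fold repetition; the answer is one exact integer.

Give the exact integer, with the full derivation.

-31622993

rho(a) = [[4, 7], [-3, -5]]
... * rho(b) = [[4, 3], [-7, -5]]  ->  [[-33, -23], [23, 16]]
... * rho(b) = [[4, 3], [-7, -5]]  ->  [[29, 16], [-20, -11]]
... * rho(a) = [[4, 7], [-3, -5]]  ->  [[68, 123], [-47, -85]]
... * rho(b^-1) = [[-5, -3], [7, 4]]  ->  [[521, 288], [-360, -199]]
... * rho(a) = [[4, 7], [-3, -5]]  ->  [[1220, 2207], [-843, -1525]]
... * rho(b^-1) = [[-5, -3], [7, 4]]  ->  [[9349, 5168], [-6460, -3571]]
... * rho(b^-1) = [[-5, -3], [7, 4]]  ->  [[-10569, -7375], [7303, 5096]]
... * rho(b^-1) = [[-5, -3], [7, 4]]  ->  [[1220, 2207], [-843, -1525]]
... * rho(b^-1) = [[-5, -3], [7, 4]]  ->  [[9349, 5168], [-6460, -3571]]
... * rho(a) = [[4, 7], [-3, -5]]  ->  [[21892, 39603], [-15127, -27365]]
... * rho(b^-1) = [[-5, -3], [7, 4]]  ->  [[167761, 92736], [-115920, -64079]]
... * rho(a^-1) = [[-5, -7], [3, 4]]  ->  [[-560597, -803383], [387363, 555124]]
... * rho(a^-1) = [[-5, -7], [3, 4]]  ->  [[392836, 710647], [-271443, -491045]]
... * rho(b) = [[4, 3], [-7, -5]]  ->  [[-3403185, -2374727], [2351543, 1640896]]
... * rho(a) = [[4, 7], [-3, -5]]  ->  [[-6488559, -11948660], [4483484, 8256321]]
... * rho(b) = [[4, 3], [-7, -5]]  ->  [[57686384, 40277623], [-39860311, -27831153]]
... * rho(b) = [[4, 3], [-7, -5]]  ->  [[-51197825, -28328963], [35376827, 19574832]]
tr = -51197825 + 19574832 = -31622993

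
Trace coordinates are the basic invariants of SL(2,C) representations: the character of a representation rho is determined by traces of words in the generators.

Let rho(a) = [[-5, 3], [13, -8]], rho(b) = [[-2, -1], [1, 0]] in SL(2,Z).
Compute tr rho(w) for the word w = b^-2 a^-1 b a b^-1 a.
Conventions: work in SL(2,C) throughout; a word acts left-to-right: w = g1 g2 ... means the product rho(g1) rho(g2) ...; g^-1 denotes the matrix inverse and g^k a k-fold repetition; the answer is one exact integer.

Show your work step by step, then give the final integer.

-8827

rho(b^-1) = [[0, 1], [-1, -2]]
... * rho(b^-1) = [[0, 1], [-1, -2]]  ->  [[-1, -2], [2, 3]]
... * rho(a^-1) = [[-8, -3], [-13, -5]]  ->  [[34, 13], [-55, -21]]
... * rho(b) = [[-2, -1], [1, 0]]  ->  [[-55, -34], [89, 55]]
... * rho(a) = [[-5, 3], [13, -8]]  ->  [[-167, 107], [270, -173]]
... * rho(b^-1) = [[0, 1], [-1, -2]]  ->  [[-107, -381], [173, 616]]
... * rho(a) = [[-5, 3], [13, -8]]  ->  [[-4418, 2727], [7143, -4409]]
tr = -4418 + -4409 = -8827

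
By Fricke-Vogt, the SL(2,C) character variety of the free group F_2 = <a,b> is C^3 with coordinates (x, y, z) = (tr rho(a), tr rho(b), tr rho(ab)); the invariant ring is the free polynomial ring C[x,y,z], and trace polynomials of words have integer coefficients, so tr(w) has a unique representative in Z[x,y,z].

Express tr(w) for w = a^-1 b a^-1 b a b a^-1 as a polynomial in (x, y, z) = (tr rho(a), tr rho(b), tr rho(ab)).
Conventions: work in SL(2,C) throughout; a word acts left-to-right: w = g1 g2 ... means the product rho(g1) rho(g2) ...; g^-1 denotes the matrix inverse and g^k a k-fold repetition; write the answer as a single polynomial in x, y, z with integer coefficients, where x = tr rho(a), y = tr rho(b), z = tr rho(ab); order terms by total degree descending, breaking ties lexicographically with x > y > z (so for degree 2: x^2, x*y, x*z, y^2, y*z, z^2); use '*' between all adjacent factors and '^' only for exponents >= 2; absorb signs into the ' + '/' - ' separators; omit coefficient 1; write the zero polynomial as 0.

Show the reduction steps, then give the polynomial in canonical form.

x^3*y^2*z - x^4*y - 2*x^2*y*z^2 + x^3*z - x*y^2*z + x*z^3 + 3*x^2*y + y*z^2 - 3*x*z - y

so tr(a b^2) = tr(b)*tr(a b) - tr(a) = y*z - x
so tr(b^2 a b) = tr(b)*tr(a b^2) - tr(a b) = y^2*z - x*y - z
tr(a b a b) = tr(b a)*tr(b a) - tr(1)   [split at repeated b] = z^2 - 2
reduce: tr(a b a) = tr(a)*tr(b a) - tr(b) = x*z - y
reduce: tr(b^2 a b a) = tr(b)*tr(a b a b) - tr(a b a) = y*z^2 - x*z - y
tr(b a b a^-1 b) = tr(b^2 a b)*tr(a) - tr(b^2 a b a) = x*y^2*z - x^2*y - y*z^2 + y
so tr(b a b a b a) = tr(a b)*tr(a b a b) - tr(a^-1 b^-1)   [split at repeated a] = z^3 - 3*z
so tr(b a b a^-1 b a) = tr(b a b a b)*tr(a) - tr(b a b a b a) = x*y*z^2 - x^2*z - z^3 - x*y + 3*z
so tr(a^-1 b a^-1 b a b) = tr(b a b a^-1 b)*tr(a) - tr(b a b a^-1 b a) = x^2*y^2*z - x^3*y - 2*x*y*z^2 + x^2*z + z^3 + 2*x*y - 3*z
so tr(b a^-1 b a b) = tr(b a b^2)*tr(a) - tr(b a b^2 a) = x*y^2*z - x^2*y - y*z^2 + y
reduce: tr(a^-1 b a^-1 b a b a^-1) = tr(a^-1 b a^-1 b a b)*tr(a) - tr(a^-1 b a^-1 b a b a) = x^3*y^2*z - x^4*y - 2*x^2*y*z^2 + x^3*z - x*y^2*z + x*z^3 + 3*x^2*y + y*z^2 - 3*x*z - y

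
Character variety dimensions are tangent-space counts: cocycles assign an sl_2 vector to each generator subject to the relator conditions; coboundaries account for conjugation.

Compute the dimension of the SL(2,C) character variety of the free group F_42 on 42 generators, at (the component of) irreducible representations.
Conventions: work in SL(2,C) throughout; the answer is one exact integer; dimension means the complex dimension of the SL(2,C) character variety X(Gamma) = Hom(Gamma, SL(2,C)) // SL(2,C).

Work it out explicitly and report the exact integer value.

123

Gamma = F_42 has 42 generators and no relators.
A cocycle picks one sl_2 vector per generator freely, giving dim Z^1 = 3*42 = 126.
At an irreducible rho the centralizer of the image in sl_2 is 0, so the coboundary map sl_2 -> Z^1 is injective: dim B^1 = 3.
dim H^1 = 126 - 3 = 123, which is dim X.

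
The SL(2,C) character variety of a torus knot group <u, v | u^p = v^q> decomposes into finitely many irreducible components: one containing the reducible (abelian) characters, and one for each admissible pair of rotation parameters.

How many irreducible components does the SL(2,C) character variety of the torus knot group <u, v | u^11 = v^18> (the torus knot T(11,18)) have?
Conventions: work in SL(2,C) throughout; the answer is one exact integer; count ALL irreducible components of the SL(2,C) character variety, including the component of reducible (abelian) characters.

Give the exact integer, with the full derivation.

For T(11,18): irreducibility forces the central element u^11 = v^18 to one of +I, -I.
So on each irreducible component the traces are pinned: tr(u) = 2*cos(pi*alpha/11) with 1 <= alpha <= 10, tr(v) = 2*cos(pi*beta/18) with 1 <= beta <= 17.
u^11 = (-1)^alpha I and v^18 = (-1)^beta I must agree, so alpha and beta have equal parity.
count pairs: odd alpha (5 choices) x odd beta (9), plus even alpha (5) x even beta (8): 5*9 + 5*8 = 85.
components with irreducible characters: 85; plus the single component of reducible (abelian) characters: total 86.

86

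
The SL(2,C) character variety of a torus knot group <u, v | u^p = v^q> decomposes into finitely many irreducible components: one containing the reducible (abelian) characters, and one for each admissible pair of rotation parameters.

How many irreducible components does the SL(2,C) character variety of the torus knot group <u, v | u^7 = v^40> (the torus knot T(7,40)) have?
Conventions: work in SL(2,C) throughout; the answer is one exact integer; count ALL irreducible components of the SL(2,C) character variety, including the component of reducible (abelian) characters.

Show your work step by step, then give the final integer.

118

Gamma = < u, v | u^7 = v^40 > (torus knot T(7,40)); the central element u^7 = v^40 acts as +I or -I in any irreducible SL(2,C) representation.
So on each irreducible component the traces are pinned: tr(u) = 2*cos(pi*alpha/7) with 1 <= alpha <= 6, tr(v) = 2*cos(pi*beta/40) with 1 <= beta <= 39.
u^7 = (-1)^alpha I and v^40 = (-1)^beta I must agree, so alpha and beta have equal parity.
Enumerate parity-matched pairs: 3*20 odd-odd plus 3*19 even-even gives 117.
components with irreducible characters: 117; plus the single component of reducible (abelian) characters: total 118.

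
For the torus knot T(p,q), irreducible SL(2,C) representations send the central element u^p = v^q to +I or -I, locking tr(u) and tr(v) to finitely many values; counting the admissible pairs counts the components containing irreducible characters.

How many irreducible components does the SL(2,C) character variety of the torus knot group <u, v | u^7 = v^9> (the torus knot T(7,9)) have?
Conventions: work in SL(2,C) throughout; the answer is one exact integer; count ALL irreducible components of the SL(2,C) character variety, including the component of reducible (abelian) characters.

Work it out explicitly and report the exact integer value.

25

In the torus knot group T(7,9), u^7 = v^9 is central, so an irreducible representation sends it to +I or -I (Schur).
This locks tr(u) to 2*cos(pi*alpha/7), alpha in 1..6, and tr(v) to 2*cos(pi*beta/9), beta in 1..8, on each component of irreducible characters.
u^7 = (-1)^alpha I and v^9 = (-1)^beta I must agree, so alpha and beta have equal parity.
Counting: 3 odd alphas x 4 odd betas + 3 even alphas x 4 even betas = 12 + 12 = 24.
That is 24 components of irreducible characters, and with the reducible (abelian) component the total is 25.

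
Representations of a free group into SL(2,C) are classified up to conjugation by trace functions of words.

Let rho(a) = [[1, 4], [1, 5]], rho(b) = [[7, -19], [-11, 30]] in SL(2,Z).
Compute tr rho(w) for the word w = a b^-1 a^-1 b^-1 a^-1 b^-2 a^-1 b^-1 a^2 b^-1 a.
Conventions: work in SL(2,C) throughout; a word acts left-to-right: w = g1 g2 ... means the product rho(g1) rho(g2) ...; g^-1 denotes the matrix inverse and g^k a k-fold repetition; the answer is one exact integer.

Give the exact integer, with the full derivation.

16344319181526

rho(a) = [[1, 4], [1, 5]]
... * rho(b^-1) = [[30, 19], [11, 7]]  ->  [[74, 47], [85, 54]]
... * rho(a^-1) = [[5, -4], [-1, 1]]  ->  [[323, -249], [371, -286]]
... * rho(b^-1) = [[30, 19], [11, 7]]  ->  [[6951, 4394], [7984, 5047]]
... * rho(a^-1) = [[5, -4], [-1, 1]]  ->  [[30361, -23410], [34873, -26889]]
... * rho(b^-1) = [[30, 19], [11, 7]]  ->  [[653320, 412989], [750411, 474364]]
... * rho(b^-1) = [[30, 19], [11, 7]]  ->  [[24142479, 15304003], [27730334, 17578357]]
... * rho(a^-1) = [[5, -4], [-1, 1]]  ->  [[105408392, -81265913], [121073313, -93342979]]
... * rho(b^-1) = [[30, 19], [11, 7]]  ->  [[2268326717, 1433898057], [2605426621, 1646992094]]
... * rho(a) = [[1, 4], [1, 5]]  ->  [[3702224774, 16242797153], [4252418715, 18656666954]]
... * rho(a) = [[1, 4], [1, 5]]  ->  [[19945021927, 96022884861], [22909085669, 110293009630]]
... * rho(b^-1) = [[30, 19], [11, 7]]  ->  [[1654602391281, 1051115610640], [1900495676000, 1207323695121]]
... * rho(a) = [[1, 4], [1, 5]]  ->  [[2705718001921, 11873987618324], [3107819371121, 13638601179605]]
tr = 2705718001921 + 13638601179605 = 16344319181526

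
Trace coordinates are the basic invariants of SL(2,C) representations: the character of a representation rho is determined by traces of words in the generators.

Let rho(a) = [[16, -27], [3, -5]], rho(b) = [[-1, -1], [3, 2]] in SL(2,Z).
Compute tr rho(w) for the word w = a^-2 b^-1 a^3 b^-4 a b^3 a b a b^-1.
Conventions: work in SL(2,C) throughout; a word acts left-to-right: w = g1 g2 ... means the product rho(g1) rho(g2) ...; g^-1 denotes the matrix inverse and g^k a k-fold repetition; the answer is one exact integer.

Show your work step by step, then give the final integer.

2595288639602

rho(a^-1) = [[-5, 27], [-3, 16]]
... * rho(a^-1) = [[-5, 27], [-3, 16]]  ->  [[-56, 297], [-33, 175]]
... * rho(b^-1) = [[2, 1], [-3, -1]]  ->  [[-1003, -353], [-591, -208]]
... * rho(a) = [[16, -27], [3, -5]]  ->  [[-17107, 28846], [-10080, 16997]]
... * rho(a) = [[16, -27], [3, -5]]  ->  [[-187174, 317659], [-110289, 187175]]
... * rho(a) = [[16, -27], [3, -5]]  ->  [[-2041807, 3465403], [-1203099, 2041928]]
... * rho(b^-1) = [[2, 1], [-3, -1]]  ->  [[-14479823, -5507210], [-8531982, -3245027]]
... * rho(b^-1) = [[2, 1], [-3, -1]]  ->  [[-12438016, -8972613], [-7328883, -5286955]]
... * rho(b^-1) = [[2, 1], [-3, -1]]  ->  [[2041807, -3465403], [1203099, -2041928]]
... * rho(b^-1) = [[2, 1], [-3, -1]]  ->  [[14479823, 5507210], [8531982, 3245027]]
... * rho(a) = [[16, -27], [3, -5]]  ->  [[248198798, -418491271], [146246793, -246588649]]
... * rho(b) = [[-1, -1], [3, 2]]  ->  [[-1503672611, -1085181340], [-886012740, -639424091]]
... * rho(b) = [[-1, -1], [3, 2]]  ->  [[-1751871409, -666690069], [-1032259533, -392835442]]
... * rho(b) = [[-1, -1], [3, 2]]  ->  [[-248198798, 418491271], [-146246793, 246588649]]
... * rho(a) = [[16, -27], [3, -5]]  ->  [[-2715706955, 4608911191], [-1600182741, 2715720166]]
... * rho(b) = [[-1, -1], [3, 2]]  ->  [[16542440528, 11933529337], [9747343239, 7031623073]]
... * rho(a) = [[16, -27], [3, -5]]  ->  [[300479636459, -506313540941], [177052361043, -298336382818]]
... * rho(b^-1) = [[2, 1], [-3, -1]]  ->  [[2119899895741, 806793177400], [1249113870540, 475388743861]]
tr = 2119899895741 + 475388743861 = 2595288639602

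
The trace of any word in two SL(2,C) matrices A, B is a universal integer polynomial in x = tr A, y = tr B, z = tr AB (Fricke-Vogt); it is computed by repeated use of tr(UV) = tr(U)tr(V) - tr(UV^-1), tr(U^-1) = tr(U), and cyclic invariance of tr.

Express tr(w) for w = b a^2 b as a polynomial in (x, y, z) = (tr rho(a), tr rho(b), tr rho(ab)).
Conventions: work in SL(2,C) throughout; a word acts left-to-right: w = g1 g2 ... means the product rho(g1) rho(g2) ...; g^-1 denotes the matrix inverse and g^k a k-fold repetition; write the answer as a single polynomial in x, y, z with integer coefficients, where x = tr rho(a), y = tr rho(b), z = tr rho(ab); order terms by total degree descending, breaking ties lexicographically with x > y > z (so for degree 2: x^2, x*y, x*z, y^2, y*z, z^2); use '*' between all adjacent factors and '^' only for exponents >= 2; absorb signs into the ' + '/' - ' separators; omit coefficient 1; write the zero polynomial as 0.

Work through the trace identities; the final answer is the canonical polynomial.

x*y*z - x^2 - y^2 + 2

tr(b^2 a) = tr(b)*tr(a b) - tr(a)  (reduce the b square) = y*z - x
tr(b^2) = tr(b)*tr(b) - tr(1)  (reduce the b square) = y^2 - 2
tr(b a^2 b) = tr(a)*tr(b^2 a) - tr(b^2)  (reduce the a square) = x*y*z - x^2 - y^2 + 2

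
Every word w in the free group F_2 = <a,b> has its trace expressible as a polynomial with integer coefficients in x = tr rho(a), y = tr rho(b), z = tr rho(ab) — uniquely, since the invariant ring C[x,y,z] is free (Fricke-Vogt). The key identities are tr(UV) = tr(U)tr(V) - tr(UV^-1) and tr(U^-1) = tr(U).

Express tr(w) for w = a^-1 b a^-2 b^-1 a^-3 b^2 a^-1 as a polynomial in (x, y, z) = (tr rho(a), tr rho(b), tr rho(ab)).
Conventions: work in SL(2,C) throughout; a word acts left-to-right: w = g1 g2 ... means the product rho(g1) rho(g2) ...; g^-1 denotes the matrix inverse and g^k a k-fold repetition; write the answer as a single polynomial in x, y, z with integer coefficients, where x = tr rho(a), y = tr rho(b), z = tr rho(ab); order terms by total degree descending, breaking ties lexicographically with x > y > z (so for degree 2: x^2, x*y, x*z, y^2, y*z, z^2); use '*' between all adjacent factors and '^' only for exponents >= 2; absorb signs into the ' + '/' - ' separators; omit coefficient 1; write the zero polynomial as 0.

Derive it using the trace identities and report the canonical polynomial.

apply: trace(b^2) = trace(b) * trace(b) - trace(1) = y^2 - 2
use: trace(b^2 a) = trace(b) * trace(a b) - trace(a) = y*z - x
use: trace(b a^-1 b) = trace(b^2) * trace(a) - trace(b^2 a) = x*y^2 - y*z - x
trace(b a b a) = trace(a b) * trace(a b) - trace(1) = z^2 - 2
trace(b a^-1 b a) = trace(b a b) * trace(a) - trace(b a b a) = x*y*z - x^2 - z^2 + 2
apply: trace(b a^-1 b a^-1) = trace(b a^-1 b) * trace(a) - trace(b a^-1 b a) = x^2*y^2 - 2*x*y*z + z^2 - 2
trace(b a^-2 b a^-1) = trace(b a^-1 b a^-1) * trace(a) - trace(b a^-1 b) = x^3*y^2 - 2*x^2*y*z - x*y^2 + x*z^2 + y*z - x
trace(b a^-2 b) = trace(a^-1 b^2) * trace(a) - trace(a^-1 b^2 a) = x^2*y^2 - x*y*z - x^2 - y^2 + 2
use: trace(b a^-2 b a^-2) = trace(b a^-2 b a^-1) * trace(a) - trace(b a^-2 b) = x^4*y^2 - 2*x^3*y*z - 2*x^2*y^2 + x^2*z^2 + 2*x*y*z + y^2 - 2
trace(a^2 b) = trace(a) * trace(b a) - trace(b) = x*z - y
use: trace(a^2) = trace(a) * trace(a) - trace(1) = x^2 - 2
trace(a^2 b^2) = trace(b) * trace(a^2 b) - trace(a^2) = x*y*z - x^2 - y^2 + 2
apply: trace(a b^3 a) = trace(b) * trace(a^2 b^2) - trace(a^2 b) = x*y^2*z - x^2*y - y^3 - x*z + 3*y
trace(a b a b^2) = trace(b) * trace(a b a b) - trace(a b a) = y*z^2 - x*z - y
trace(a b^3 a b) = trace(b) * trace(a b a b^2) - trace(a b a b) = y^2*z^2 - x*y*z - y^2 - z^2 + 2
trace(b^-1 a b^3 a) = trace(a b^3 a) * trace(b) - trace(a b^3 a b) = x*y^3*z - x^2*y^2 - y^4 - y^2*z^2 + 4*y^2 + z^2 - 2
use: trace(b a^-1 b^-1 a b^2) = trace(b^-1 a b^3) * trace(a) - trace(b^-1 a b^3 a) = -x*y^3*z + x^2*y^2 + y^4 + y^2*z^2 + x*y*z - x^2 - 4*y^2 - z^2 + 2
trace(b^2 a b) = trace(b) * trace(a b^2) - trace(a b) = y^2*z - x*y - z
apply: trace(b a b^2 a b) = trace(b) * trace(a b^2 a b) - trace(a b^2 a) = y^2*z^2 - 2*x*y*z + x^2 - 2
apply: trace(a b a b a b) = trace(a b a b) * trace(a b) - trace(b a) = z^3 - 3*z
use: trace(a b a b a) = trace(a) * trace(b a b a) - trace(b a b) = x*z^2 - y*z - x
trace(b a b^2 a b a) = trace(b) * trace(a b a b a b) - trace(a b a b a) = y*z^3 - x*z^2 - 2*y*z + x
trace(a b^2 a b a^-1 b) = trace(b a b^2 a b) * trace(a) - trace(b a b^2 a b a) = x*y^2*z^2 - 2*x^2*y*z - y*z^3 + x^3 + x*z^2 + 2*y*z - 3*x
trace(b a^-1 b^-1 a b^2 a) = trace(a b^2 a b a^-1) * trace(b) - trace(a b^2 a b a^-1 b) = -x*y^2*z^2 + 2*x^2*y*z + y^3*z + y*z^3 - x^3 - x*y^2 - x*z^2 - 3*y*z + 3*x
apply: trace(a^-1 b a^-1 b^-1 a b^2) = trace(b a^-1 b^-1 a b^2) * trace(a) - trace(b a^-1 b^-1 a b^2 a) = -x^2*y^3*z + x^3*y^2 + x*y^4 + 2*x*y^2*z^2 - x^2*y*z - y^3*z - y*z^3 - 3*x*y^2 + 3*y*z - x
use: trace(b^-1 a b^2 a^-2 b a^-1) = trace(a^-1 b a^-1 b^-1 a b^2) * trace(a) - trace(a^-1 b a^-1 b^-1 a b^2 a) = -x^3*y^3*z + x^4*y^2 + x^2*y^4 + 2*x^2*y^2*z^2 - x^3*y*z - x*y*z^3 - 4*x^2*y^2 - y^4 - y^2*z^2 + 2*x*y*z + 4*y^2 + z^2 - 2
apply: trace(b^2 a^-2 b a^-2 b^-1 a) = trace(b^-1 a b^2 a^-2 b a^-1) * trace(a) - trace(b^-1 a b^2 a^-2 b) = -x^4*y^3*z + x^5*y^2 + x^3*y^4 + 2*x^3*y^2*z^2 - x^4*y*z - x^2*y*z^3 - 4*x^3*y^2 - x*y^4 - x*y^2*z^2 + 2*x^2*y*z + 3*x*y^2 + x*z^2 + y*z - x
trace(b^2 a^-2 b a^-2 b^-1 a^-1) = trace(b^2 a^-2 b a^-2 b^-1) * trace(a) - trace(b^2 a^-2 b a^-2 b^-1 a) = x^4*y^3*z - x^3*y^4 - 2*x^3*y^2*z^2 - x^4*y*z + x^2*y*z^3 + 2*x^3*y^2 + x^3*z^2 + x*y^4 + x*y^2*z^2 - 2*x*y^2 - x*z^2 - y*z - x
apply: trace(a^-1 b^2 a^-2 b a^-2 b^-1 a^-1) = trace(b^2 a^-2 b a^-2 b^-1 a^-1) * trace(a) - trace(b^2 a^-2 b a^-2 b^-1) = x^5*y^3*z - x^4*y^4 - 2*x^4*y^2*z^2 - x^5*y*z + x^3*y*z^3 + x^4*y^2 + x^4*z^2 + x^2*y^4 + x^2*y^2*z^2 + 2*x^3*y*z - 2*x^2*z^2 - 3*x*y*z - x^2 - y^2 + 2
trace(a^-1 b a^-2 b^-1 a^-3 b^2 a^-1) = trace(a^-1 b^2 a^-2 b a^-2 b^-1 a^-1) * trace(a) - trace(a^-1 b^2 a^-2 b a^-2 b^-1) = x^6*y^3*z - x^5*y^4 - 2*x^5*y^2*z^2 - x^6*y*z - x^4*y^3*z + x^4*y*z^3 + x^5*y^2 + x^5*z^2 + 2*x^3*y^4 + 3*x^3*y^2*z^2 + 3*x^4*y*z - x^2*y*z^3 - 2*x^3*y^2 - 3*x^3*z^2 - x*y^4 - x*y^2*z^2 - 3*x^2*y*z - x^3 + x*y^2 + x*z^2 + y*z + 3*x

x^6*y^3*z - x^5*y^4 - 2*x^5*y^2*z^2 - x^6*y*z - x^4*y^3*z + x^4*y*z^3 + x^5*y^2 + x^5*z^2 + 2*x^3*y^4 + 3*x^3*y^2*z^2 + 3*x^4*y*z - x^2*y*z^3 - 2*x^3*y^2 - 3*x^3*z^2 - x*y^4 - x*y^2*z^2 - 3*x^2*y*z - x^3 + x*y^2 + x*z^2 + y*z + 3*x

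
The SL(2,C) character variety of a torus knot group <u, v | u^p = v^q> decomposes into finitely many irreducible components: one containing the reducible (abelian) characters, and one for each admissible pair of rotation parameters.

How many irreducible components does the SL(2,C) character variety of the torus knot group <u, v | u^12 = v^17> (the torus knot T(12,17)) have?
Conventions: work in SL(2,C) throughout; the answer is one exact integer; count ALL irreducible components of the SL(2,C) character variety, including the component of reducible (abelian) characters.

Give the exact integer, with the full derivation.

89

In the torus knot group T(12,17), u^12 = v^17 is central, so an irreducible representation sends it to +I or -I (Schur).
On an irreducible component, tr(u) is locked at 2*cos(pi*alpha/12) for some alpha in 1..11, and tr(v) at 2*cos(pi*beta/17) for some beta in 1..16.
u^12 = (-1)^alpha I and v^17 = (-1)^beta I must agree, so alpha and beta have equal parity.
count pairs: odd alpha (6 choices) x odd beta (8), plus even alpha (5) x even beta (8): 6*8 + 5*8 = 88.
components with irreducible characters: 88; plus the single component of reducible (abelian) characters: total 89.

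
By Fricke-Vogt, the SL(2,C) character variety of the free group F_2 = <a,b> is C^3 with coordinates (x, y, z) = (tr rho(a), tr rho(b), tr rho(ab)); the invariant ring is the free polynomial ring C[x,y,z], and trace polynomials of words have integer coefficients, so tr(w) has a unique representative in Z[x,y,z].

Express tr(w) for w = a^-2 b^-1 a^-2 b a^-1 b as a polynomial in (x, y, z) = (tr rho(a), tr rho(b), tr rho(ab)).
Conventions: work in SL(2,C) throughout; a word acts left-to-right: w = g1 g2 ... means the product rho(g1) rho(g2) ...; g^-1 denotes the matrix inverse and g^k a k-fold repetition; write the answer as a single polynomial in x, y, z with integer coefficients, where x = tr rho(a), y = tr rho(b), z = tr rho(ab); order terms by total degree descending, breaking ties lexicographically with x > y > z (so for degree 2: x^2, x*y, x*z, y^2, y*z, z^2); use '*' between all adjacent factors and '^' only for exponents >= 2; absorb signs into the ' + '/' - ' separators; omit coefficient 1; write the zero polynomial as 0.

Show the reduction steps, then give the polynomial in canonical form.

and tr(b^2) = tr(b) * tr(b) - tr(1)   [square of b] = y^2 - 2
next, tr(b^2 a) = tr(b) * tr(a b) - tr(a)   [square of b] = y*z - x
next, tr(b a^-1 b) = tr(b^2) * tr(a) - tr(b^2 a)   [inverse elimination on a] = x*y^2 - y*z - x
tr(b a b a) = tr(b a) * tr(b a) - tr(1)   [split at a repeated b] = z^2 - 2
next, tr(b a^-1 b a) = tr(b a b) * tr(a) - tr(b a b a)   [inverse elimination on a] = x*y*z - x^2 - z^2 + 2
tr(a^-1 b a^-1 b) = tr(b a^-1 b) * tr(a) - tr(b a^-1 b a)   [inverse elimination on a] = x^2*y^2 - 2*x*y*z + z^2 - 2
tr(a^-1 b a^-1 b a^-1) = tr(a^-1 b a^-1 b) * tr(a) - tr(a^-1 b a^-1 b a)   [inverse elimination on a] = x^3*y^2 - 2*x^2*y*z - x*y^2 + x*z^2 + y*z - x
tr(b^3) = tr(b) * tr(b^2) - tr(b)   [square of b] = y^3 - 3*y
and tr(b^3 a) = tr(b) * tr(a b^2) - tr(a b)   [square of b] = y^2*z - x*y - z
tr(b a^-1 b^2) = tr(b^3) * tr(a) - tr(b^3 a)   [inverse elimination on a] = x*y^3 - y^2*z - 2*x*y + z
and tr(a b a) = tr(a) * tr(b a) - tr(b)   [square of a] = x*z - y
next, tr(b^2 a b a) = tr(b) * tr(a b a b) - tr(a b a)   [square of b] = y*z^2 - x*z - y
next, tr(b a^-1 b^2 a) = tr(b^2 a b) * tr(a) - tr(b^2 a b a)   [inverse elimination on a] = x*y^2*z - x^2*y - y*z^2 + y
next, tr(b a^-1 b a^-1 b) = tr(b a^-1 b^2) * tr(a) - tr(b a^-1 b^2 a)   [inverse elimination on a] = x^2*y^3 - 2*x*y^2*z - x^2*y + y*z^2 + x*z - y
next, tr(b a b a b a) = tr(b a) * tr(b a b a) - tr(b^-1 a^-1)   [split at a repeated b] = z^3 - 3*z
tr(b a b a^-1 b a) = tr(b a b a b) * tr(a) - tr(b a b a b a)   [inverse elimination on a] = x*y*z^2 - x^2*z - z^3 - x*y + 3*z
and tr(b a^-1 b a^-1 b a) = tr(b a b a^-1 b) * tr(a) - tr(b a b a^-1 b a)   [inverse elimination on a] = x^2*y^2*z - x^3*y - 2*x*y*z^2 + x^2*z + z^3 + 2*x*y - 3*z
and tr(a^-1 b a^-1 b a^-1 b) = tr(b a^-1 b a^-1 b) * tr(a) - tr(b a^-1 b a^-1 b a)   [inverse elimination on a] = x^3*y^3 - 3*x^2*y^2*z + 3*x*y*z^2 - z^3 - 3*x*y + 3*z
next, tr(b^-1 a^-1 b a^-1 b a^-1) = tr(a^-1 b a^-1 b a^-1) * tr(b) - tr(a^-1 b a^-1 b a^-1 b)   [inverse elimination on b] = x^2*y^2*z - x*y^3 - 2*x*y*z^2 + y^2*z + z^3 + 2*x*y - 3*z
tr(a^-1 b) = tr(b) * tr(a) - tr(b a)   [inverse elimination on a] = x*y - z
tr(a^-1 b a^-1) = tr(a^-1 b) * tr(a) - tr(a^-1 b a)   [inverse elimination on a] = x^2*y - x*z - y
next, tr(a^-1 b a^-1 b a^-2 b^-1) = tr(b^-1 a^-1 b a^-1 b a^-1) * tr(a) - tr(b^-1 a^-1 b a^-1 b)   [inverse elimination on a] = x^3*y^2*z - x^2*y^3 - 2*x^2*y*z^2 + x*y^2*z + x*z^3 + x^2*y - 2*x*z + y
tr(a^-1 b a^-2) = tr(b a^-2) * tr(a) - tr(b a^-1)   [inverse elimination on a] = x^3*y - x^2*z - 2*x*y + z
next, tr(a^-2 b^-1 a^-2 b a^-1 b) = tr(a^-1 b a^-1 b a^-2 b^-1) * tr(a) - tr(a^-1 b a^-1 b a^-2 b^-1 a)   [inverse elimination on a] = x^4*y^2*z - x^3*y^3 - 2*x^3*y*z^2 + x^2*y^2*z + x^2*z^3 - x^2*z + 3*x*y - z

x^4*y^2*z - x^3*y^3 - 2*x^3*y*z^2 + x^2*y^2*z + x^2*z^3 - x^2*z + 3*x*y - z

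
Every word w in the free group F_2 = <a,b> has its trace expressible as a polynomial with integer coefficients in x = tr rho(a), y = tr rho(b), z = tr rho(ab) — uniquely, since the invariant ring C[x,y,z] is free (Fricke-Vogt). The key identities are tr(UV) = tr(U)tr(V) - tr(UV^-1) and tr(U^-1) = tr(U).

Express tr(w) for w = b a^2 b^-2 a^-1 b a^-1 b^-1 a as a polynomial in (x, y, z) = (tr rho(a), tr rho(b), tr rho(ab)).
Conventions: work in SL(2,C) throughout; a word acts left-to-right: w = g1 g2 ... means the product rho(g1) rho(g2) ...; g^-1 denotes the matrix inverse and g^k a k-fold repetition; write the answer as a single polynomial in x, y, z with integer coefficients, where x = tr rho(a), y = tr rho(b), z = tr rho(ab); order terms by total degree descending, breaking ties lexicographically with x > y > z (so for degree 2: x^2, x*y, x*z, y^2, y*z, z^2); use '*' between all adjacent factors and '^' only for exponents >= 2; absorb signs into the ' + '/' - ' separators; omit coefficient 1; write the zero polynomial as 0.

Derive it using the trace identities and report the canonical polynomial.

x^3*y^3*z^2 - x^4*y^2*z - 2*x^2*y^4*z - 2*x^2*y^2*z^3 + x^3*y^3 + x^3*y*z^2 + x*y^5 + 2*x*y^3*z^2 + x*y*z^4 + 4*x^2*y^2*z - 4*x*y^3 - 3*x*y*z^2 - x^2*z - y^2*z - z^3 + x*y + 3*z

tr(b a^2) = tr(a) * tr(b a) - tr(b)  (reduce the a square) = x*z - y
so tr(b^2 a) = tr(b) * tr(a b) - tr(a)  (reduce the b square) = y*z - x
tr(b^2) = tr(b) * tr(b) - tr(1)  (reduce the b square) = y^2 - 2
so tr(b^2 a^2) = tr(a) * tr(b^2 a) - tr(b^2)  (reduce the a square) = x*y*z - x^2 - y^2 + 2
reduce: tr(a b^2 a^2) = tr(a) * tr(b^2 a^2) - tr(b^2 a)  (reduce the a square) = x^2*y*z - x^3 - x*y^2 - y*z + 3*x
so tr(a b a b) = tr(a b) * tr(a b) - tr(1)  (split on a) = z^2 - 2
reduce: tr(b a b^2 a) = tr(b) * tr(a b a b) - tr(a b a)  (reduce the b square) = y*z^2 - x*z - y
tr(b a b^2) = tr(b) * tr(a b^2) - tr(a b)  (reduce the b square) = y^2*z - x*y - z
so tr(a b^2 a^2 b) = tr(a) * tr(b a b^2 a) - tr(b a b^2)  (reduce the a square) = x*y*z^2 - x^2*z - y^2*z + z
so tr(b^2 a^2 b^-1 a) = tr(a b^2 a^2) * tr(b) - tr(a b^2 a^2 b)  (eliminate b^-1) = x^2*y^2*z - x^3*y - x*y^3 - x*y*z^2 + x^2*z + 3*x*y - z
tr(b a^2 b^-1 a^-1 b) = tr(b^2 a^2 b^-1) * tr(a) - tr(b^2 a^2 b^-1 a)  (eliminate a^-1) = -x^2*y^2*z + x^3*y + x*y^3 + x*y*z^2 - 4*x*y + z
tr(b a b a^2) = tr(a) * tr(b a b a) - tr(b a b)  (reduce the a square) = x*z^2 - y*z - x
tr(a b a^2) = tr(a) * tr(b a^2) - tr(b a)  (reduce the a square) = x^2*z - x*y - z
so tr(b^2 a b a^2) = tr(b) * tr(a b a^2 b) - tr(a b a^2)  (reduce the b square) = x*y*z^2 - x^2*z - y^2*z + z
reduce: tr(a b^2 a b a^2) = tr(a) * tr(b^2 a b a^2) - tr(b^2 a b a)  (reduce the a square) = x^2*y*z^2 - x^3*z - x*y^2*z - y*z^2 + 2*x*z + y
so tr(b a b a b a) = tr(b a b a) * tr(b a) - tr(a b)  (split on b) = z^3 - 3*z
tr(a b a^2 b a b) = tr(a) * tr(b a b a b a) - tr(b a b a b)  (reduce the a square) = x*z^3 - y*z^2 - 2*x*z + y
tr(a b a^2 b a) = tr(a) * tr(b a^2 b a) - tr(b a^2 b)  (reduce the a square) = x^2*z^2 - 2*x*y*z + y^2 - 2
reduce: tr(a b^2 a b a^2 b) = tr(b) * tr(a b a^2 b a b) - tr(a b a^2 b a)  (reduce the b square) = x*y*z^3 - x^2*z^2 - y^2*z^2 + 2
reduce: tr(b^2 a b a^2 b^-1 a) = tr(a b^2 a b a^2) * tr(b) - tr(a b^2 a b a^2 b)  (eliminate b^-1) = x^2*y^2*z^2 - x^3*y*z - x*y^3*z - x*y*z^3 + x^2*z^2 + 2*x*y*z + y^2 - 2
reduce: tr(b a b a^2 b^-1 a^-1 b) = tr(b^2 a b a^2 b^-1) * tr(a) - tr(b^2 a b a^2 b^-1 a)  (eliminate a^-1) = -x^2*y^2*z^2 + x^3*y*z + x*y^3*z + x*y*z^3 - 3*x*y*z - x^2 - y^2 + 2
reduce: tr(a b a b a^2) = tr(a) * tr(b a b a^2) - tr(b a b a)  (reduce the a square) = x^2*z^2 - x*y*z - x^2 - z^2 + 2
so tr(a b a b a b a^2) = tr(a) * tr(a b a b a b a) - tr(a b a b a b)  (reduce the a square) = x^2*z^3 - x*y*z^2 - 2*x^2*z - z^3 + x*y + 3*z
tr(b a b a b a b a) = tr(a b a b) * tr(a b a b) - tr(1)  (split on a) = z^4 - 4*z^2 + 2
tr(b a b a b a b) = tr(b) * tr(a b a b a b) - tr(a b a b a)  (reduce the b square) = y*z^3 - x*z^2 - 2*y*z + x
so tr(a b a b a b a^2 b) = tr(a) * tr(b a b a b a b a) - tr(b a b a b a b)  (reduce the a square) = x*z^4 - y*z^3 - 3*x*z^2 + 2*y*z + x
reduce: tr(b a b a b a^2 b^-1 a) = tr(a b a b a b a^2) * tr(b) - tr(a b a b a b a^2 b)  (eliminate b^-1) = x^2*y*z^3 - x*y^2*z^2 - x*z^4 - 2*x^2*y*z + x*y^2 + 3*x*z^2 + y*z - x
tr(b a b a^2 b^-1 a^-1 b a) = tr(b a b a b a^2 b^-1) * tr(a) - tr(b a b a b a^2 b^-1 a)  (eliminate a^-1) = -x^2*y*z^3 + x^3*z^2 + x*y^2*z^2 + x*z^4 + x^2*y*z - x^3 - x*y^2 - 4*x*z^2 - y*z + 3*x
tr(a b a^2 b^-1 a^-1 b a^-1 b) = tr(b a b a^2 b^-1 a^-1 b) * tr(a) - tr(b a b a^2 b^-1 a^-1 b a)  (eliminate a^-1) = -x^3*y^2*z^2 + x^4*y*z + x^2*y^3*z + 2*x^2*y*z^3 - x^3*z^2 - x*y^2*z^2 - x*z^4 - 4*x^2*y*z + 4*x*z^2 + y*z - x
so tr(b^-1 a^-1 b a^-1 b^-1 a b a^2) = tr(a b a^2 b^-1 a^-1 b a^-1) * tr(b) - tr(a b a^2 b^-1 a^-1 b a^-1 b)  (eliminate b^-1) = x^3*y^2*z^2 - x^4*y*z - 2*x^2*y^3*z - 2*x^2*y*z^3 + x^3*y^2 + x^3*z^2 + x*y^4 + 2*x*y^2*z^2 + x*z^4 + 4*x^2*y*z - 4*x*y^2 - 4*x*z^2 + x
tr(a b a b a^-1 b) = tr(b a b a b) * tr(a) - tr(b a b a b a)  (eliminate a^-1) = x*y*z^2 - x^2*z - z^3 - x*y + 3*z
tr(b a^-1 b^-1 a b a) = tr(a b a b a^-1) * tr(b) - tr(a b a b a^-1 b)  (eliminate b^-1) = -x*y*z^2 + x^2*z + y^2*z + z^3 - 3*z
tr(b a^2 b^-2 a^-1 b a^-1 b^-1 a) = tr(b^-1 a^-1 b a^-1 b^-1 a b a^2) * tr(b) - tr(b^-1 a^-1 b a^-1 b^-1 a b a^2 b)  (eliminate b^-1) = x^3*y^3*z^2 - x^4*y^2*z - 2*x^2*y^4*z - 2*x^2*y^2*z^3 + x^3*y^3 + x^3*y*z^2 + x*y^5 + 2*x*y^3*z^2 + x*y*z^4 + 4*x^2*y^2*z - 4*x*y^3 - 3*x*y*z^2 - x^2*z - y^2*z - z^3 + x*y + 3*z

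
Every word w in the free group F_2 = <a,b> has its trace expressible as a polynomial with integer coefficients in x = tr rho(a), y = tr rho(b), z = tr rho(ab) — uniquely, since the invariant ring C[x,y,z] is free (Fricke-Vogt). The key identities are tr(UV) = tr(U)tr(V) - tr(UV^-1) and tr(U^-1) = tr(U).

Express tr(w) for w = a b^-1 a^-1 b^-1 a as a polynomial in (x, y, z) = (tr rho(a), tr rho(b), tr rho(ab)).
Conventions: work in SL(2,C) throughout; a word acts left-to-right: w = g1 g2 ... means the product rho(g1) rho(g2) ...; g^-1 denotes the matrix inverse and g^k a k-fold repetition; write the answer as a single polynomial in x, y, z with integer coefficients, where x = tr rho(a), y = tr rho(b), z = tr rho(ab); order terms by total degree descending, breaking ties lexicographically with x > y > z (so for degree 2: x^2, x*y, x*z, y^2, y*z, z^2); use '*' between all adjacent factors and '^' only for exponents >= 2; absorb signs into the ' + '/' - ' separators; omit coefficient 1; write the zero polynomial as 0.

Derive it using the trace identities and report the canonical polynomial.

next, trace(b^-1 a) = trace(a)*trace(b) - trace(a b)  (eliminate b^-1) = x*y - z
trace(a^2) = trace(a)*trace(a) - trace(1)  (reduce the a square) = x^2 - 2
trace(a b a) = trace(a)*trace(b a) - trace(b)  (reduce the a square) = x*z - y
trace(a^2 b a) = trace(a)*trace(a b a) - trace(a b)  (reduce the a square) = x^2*z - x*y - z
trace(b a b a) = trace(a b)*trace(a b) - trace(1)  (split on a) = z^2 - 2
next, trace(b a b) = trace(b)*trace(a b) - trace(a)  (reduce the b square) = y*z - x
next, trace(a^2 b a b) = trace(a)*trace(b a b a) - trace(b a b)  (reduce the a square) = x*z^2 - y*z - x
next, trace(b^-1 a^2 b a) = trace(a^2 b a)*trace(b) - trace(a^2 b a b)  (eliminate b^-1) = x^2*y*z - x*y^2 - x*z^2 + x
trace(a^-1 b^-1 a^2 b) = trace(b^-1 a^2 b)*trace(a) - trace(b^-1 a^2 b a)  (eliminate a^-1) = -x^2*y*z + x^3 + x*y^2 + x*z^2 - 3*x
trace(a b^-1 a^-1 b^-1 a) = trace(a^-1 b^-1 a^2)*trace(b) - trace(a^-1 b^-1 a^2 b)  (eliminate b^-1) = x^2*y*z - x^3 - x*z^2 - y*z + 3*x

x^2*y*z - x^3 - x*z^2 - y*z + 3*x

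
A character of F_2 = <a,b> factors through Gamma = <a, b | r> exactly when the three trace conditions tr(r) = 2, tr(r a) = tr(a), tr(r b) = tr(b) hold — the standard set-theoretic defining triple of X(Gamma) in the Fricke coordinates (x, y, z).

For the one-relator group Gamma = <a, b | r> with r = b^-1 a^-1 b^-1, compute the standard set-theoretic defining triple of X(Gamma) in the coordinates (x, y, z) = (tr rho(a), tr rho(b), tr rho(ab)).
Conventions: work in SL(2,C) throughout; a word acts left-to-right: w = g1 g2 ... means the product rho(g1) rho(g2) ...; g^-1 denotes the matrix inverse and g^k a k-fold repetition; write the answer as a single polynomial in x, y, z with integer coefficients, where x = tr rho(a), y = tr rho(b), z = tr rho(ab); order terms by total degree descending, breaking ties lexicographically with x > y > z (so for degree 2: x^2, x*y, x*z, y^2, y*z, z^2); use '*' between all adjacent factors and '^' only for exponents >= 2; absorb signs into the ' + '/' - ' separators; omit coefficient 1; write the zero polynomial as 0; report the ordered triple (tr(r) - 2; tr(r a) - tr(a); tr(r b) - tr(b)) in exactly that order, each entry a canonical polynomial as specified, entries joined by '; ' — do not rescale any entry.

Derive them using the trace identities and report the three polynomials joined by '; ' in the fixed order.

so trace(b^-1) = trace(b) = y
reduce: trace(b^-1 a) = trace(a) trace(b) - trace(a b)   [inverse elimination on b] = x*y - z
trace(a^-1 b^-1) = trace(b^-1) trace(a) - trace(b^-1 a)   [inverse elimination on a] = z
trace(b^-1 a^-1 b^-1) = trace(a^-1 b^-1) trace(b) - trace(a^-1)   [inverse elimination on b] = y*z - x
trace(a b a) = trace(a) trace(b a) - trace(b) = x*z - y
trace(a b a b) = trace(b a) trace(b a) - trace(1)   [split at repeated b] = z^2 - 2
so trace(b a b^-1 a) = trace(a b a) trace(b) - trace(a b a b) = x*y*z - y^2 - z^2 + 2
so trace(a b^-1 a^-1 b) = trace(b a b^-1) trace(a) - trace(b a b^-1 a) = -x*y*z + x^2 + y^2 + z^2 - 2
reduce: trace(b^-1 a^-1 b^-1 a) = trace(a b^-1 a^-1) trace(b) - trace(a b^-1 a^-1 b) = x*y*z - x^2 - z^2 + 2
assemble the triple (trace(r) - 2; trace(r a) - x; trace(r b) - y)

y*z - x - 2; x*y*z - x^2 - z^2 - x + 2; -y + z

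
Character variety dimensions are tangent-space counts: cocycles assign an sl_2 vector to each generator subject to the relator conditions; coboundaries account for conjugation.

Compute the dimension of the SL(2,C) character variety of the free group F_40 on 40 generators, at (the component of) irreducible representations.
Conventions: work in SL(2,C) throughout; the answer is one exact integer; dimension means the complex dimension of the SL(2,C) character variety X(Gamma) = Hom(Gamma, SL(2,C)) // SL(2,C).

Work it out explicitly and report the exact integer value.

Here Gamma is free of rank 40 — no relator constrains a cocycle.
So Z^1 = (sl_2)^40 in full: dim Z^1 = 120.
dim B^1 = 3: the coboundary map is injective because an irreducible image has centralizer 0 in sl_2.
dim H^1 = 120 - 3 = 117, which is dim X.

117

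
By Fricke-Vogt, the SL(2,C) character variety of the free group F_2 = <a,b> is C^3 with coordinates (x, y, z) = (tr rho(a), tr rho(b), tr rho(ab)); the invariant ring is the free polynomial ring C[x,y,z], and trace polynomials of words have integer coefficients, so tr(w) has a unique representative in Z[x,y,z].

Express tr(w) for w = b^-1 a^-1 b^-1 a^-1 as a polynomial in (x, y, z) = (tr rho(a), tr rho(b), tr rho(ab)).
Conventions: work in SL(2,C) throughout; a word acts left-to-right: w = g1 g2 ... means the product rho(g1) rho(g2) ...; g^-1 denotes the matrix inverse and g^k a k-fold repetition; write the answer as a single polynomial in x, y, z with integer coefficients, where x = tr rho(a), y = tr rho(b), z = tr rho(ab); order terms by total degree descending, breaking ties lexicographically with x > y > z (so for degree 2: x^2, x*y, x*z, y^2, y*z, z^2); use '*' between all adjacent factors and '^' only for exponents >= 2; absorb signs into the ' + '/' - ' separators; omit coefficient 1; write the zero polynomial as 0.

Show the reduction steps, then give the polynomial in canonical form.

tr(b^-1) = tr(b) = y
next, tr(b^-1 a) = tr(a)*tr(b) - tr(a b) = x*y - z
tr(a^-1 b^-1) = tr(b^-1)*tr(a) - tr(b^-1 a) = z
next, tr(b^-1 a^-1 b^-1) = tr(a^-1 b^-1)*tr(b) - tr(a^-1) = y*z - x
tr(b^-1 a b^-1) = tr(a b^-1)*tr(b) - tr(a) = x*y^2 - y*z - x
next, tr(a^2) = tr(a)*tr(a) - tr(1) = x^2 - 2
tr(a^2 b) = tr(a)*tr(b a) - tr(b) = x*z - y
and tr(a b^-1 a) = tr(a^2)*tr(b) - tr(a^2 b) = x^2*y - x*z - y
next, tr(a b a b) = tr(a b)*tr(a b) - tr(1)   [split at repeated a] = z^2 - 2
and tr(a b^-1 a b) = tr(a b a)*tr(b) - tr(a b a b) = x*y*z - y^2 - z^2 + 2
tr(b^-1 a b^-1 a) = tr(a b^-1 a)*tr(b) - tr(a b^-1 a b) = x^2*y^2 - 2*x*y*z + z^2 - 2
tr(b^-1 a^-1 b^-1 a) = tr(b^-1 a b^-1)*tr(a) - tr(b^-1 a b^-1 a) = x*y*z - x^2 - z^2 + 2
and tr(b^-1 a^-1 b^-1 a^-1) = tr(b^-1 a^-1 b^-1)*tr(a) - tr(b^-1 a^-1 b^-1 a) = z^2 - 2

z^2 - 2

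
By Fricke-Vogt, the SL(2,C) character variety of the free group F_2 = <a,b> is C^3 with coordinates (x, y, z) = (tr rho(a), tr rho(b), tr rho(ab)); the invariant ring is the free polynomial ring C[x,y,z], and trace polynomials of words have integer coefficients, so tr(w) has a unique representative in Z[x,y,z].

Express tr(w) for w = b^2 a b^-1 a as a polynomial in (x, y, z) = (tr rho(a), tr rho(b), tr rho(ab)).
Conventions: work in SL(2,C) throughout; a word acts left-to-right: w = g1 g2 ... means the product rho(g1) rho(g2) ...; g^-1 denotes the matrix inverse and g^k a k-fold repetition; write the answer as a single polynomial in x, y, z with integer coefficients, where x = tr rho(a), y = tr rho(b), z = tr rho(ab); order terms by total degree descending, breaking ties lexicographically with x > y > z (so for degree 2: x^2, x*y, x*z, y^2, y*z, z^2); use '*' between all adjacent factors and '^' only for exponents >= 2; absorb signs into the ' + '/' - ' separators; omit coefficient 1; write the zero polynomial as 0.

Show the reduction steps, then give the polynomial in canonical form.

x*y^2*z - x^2*y - y^3 - y*z^2 + x*z + 3*y

tr(a^2 b) = tr(a) * tr(b a) - tr(b) = x*z - y
use: tr(a^2) = tr(a) * tr(a) - tr(1) = x^2 - 2
apply: tr(a b^2 a) = tr(b) * tr(a^2 b) - tr(a^2) = x*y*z - x^2 - y^2 + 2
apply: tr(a b a b) = tr(b a) * tr(b a) - tr(1) = z^2 - 2
apply: tr(a b^2 a b) = tr(b) * tr(a b a b) - tr(a b a) = y*z^2 - x*z - y
use: tr(b^2 a b^-1 a) = tr(a b^2 a) * tr(b) - tr(a b^2 a b) = x*y^2*z - x^2*y - y^3 - y*z^2 + x*z + 3*y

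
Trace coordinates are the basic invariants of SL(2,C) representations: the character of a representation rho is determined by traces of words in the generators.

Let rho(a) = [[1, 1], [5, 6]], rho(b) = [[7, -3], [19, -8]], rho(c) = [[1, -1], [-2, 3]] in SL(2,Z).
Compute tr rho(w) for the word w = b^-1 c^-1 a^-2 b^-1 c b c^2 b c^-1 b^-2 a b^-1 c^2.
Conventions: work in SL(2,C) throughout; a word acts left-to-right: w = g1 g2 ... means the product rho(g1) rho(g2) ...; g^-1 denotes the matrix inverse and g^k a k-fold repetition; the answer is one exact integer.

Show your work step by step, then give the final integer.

rho(b^-1) = [[-8, 3], [-19, 7]]
... * rho(c^-1) = [[3, 1], [2, 1]]  ->  [[-18, -5], [-43, -12]]
... * rho(a^-1) = [[6, -1], [-5, 1]]  ->  [[-83, 13], [-198, 31]]
... * rho(a^-1) = [[6, -1], [-5, 1]]  ->  [[-563, 96], [-1343, 229]]
... * rho(b^-1) = [[-8, 3], [-19, 7]]  ->  [[2680, -1017], [6393, -2426]]
... * rho(c) = [[1, -1], [-2, 3]]  ->  [[4714, -5731], [11245, -13671]]
... * rho(b) = [[7, -3], [19, -8]]  ->  [[-75891, 31706], [-181034, 75633]]
... * rho(c) = [[1, -1], [-2, 3]]  ->  [[-139303, 171009], [-332300, 407933]]
... * rho(c) = [[1, -1], [-2, 3]]  ->  [[-481321, 652330], [-1148166, 1556099]]
... * rho(b) = [[7, -3], [19, -8]]  ->  [[9025023, -3774677], [21528719, -9004294]]
... * rho(c^-1) = [[3, 1], [2, 1]]  ->  [[19525715, 5250346], [46577569, 12524425]]
... * rho(b^-1) = [[-8, 3], [-19, 7]]  ->  [[-255962294, 95329567], [-610584627, 227403682]]
... * rho(b^-1) = [[-8, 3], [-19, 7]]  ->  [[236436579, -100579913], [564007058, -239928107]]
... * rho(a) = [[1, 1], [5, 6]]  ->  [[-266462986, -367042899], [-635633477, -875561584]]
... * rho(b^-1) = [[-8, 3], [-19, 7]]  ->  [[9105518969, -3368689251], [21720737912, -8035831519]]
... * rho(c) = [[1, -1], [-2, 3]]  ->  [[15842897471, -19211586722], [37792400950, -45828232469]]
... * rho(c) = [[1, -1], [-2, 3]]  ->  [[54266070915, -73477657637], [129448865888, -175277098357]]
tr = 54266070915 + -175277098357 = -121011027442

-121011027442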